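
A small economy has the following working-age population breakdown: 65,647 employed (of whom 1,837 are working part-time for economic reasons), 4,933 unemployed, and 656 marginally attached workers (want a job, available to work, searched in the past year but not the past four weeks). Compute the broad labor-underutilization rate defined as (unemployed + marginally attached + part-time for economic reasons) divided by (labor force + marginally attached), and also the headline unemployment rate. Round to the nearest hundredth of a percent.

Broad underutilization rate ≈ 10.42%; headline unemployment rate ≈ 6.99%.

Labor force = 65,647 + 4,933 = 70,580.
Numerator = 4,933 + 656 + 1,837 = 7,426.
Denominator = 70,580 + 656 = 71,236.
Broad rate = 7,426 / 71,236 = 10.42%.
Headline unemployment rate = 4,933 / 70,580 = 6.99%.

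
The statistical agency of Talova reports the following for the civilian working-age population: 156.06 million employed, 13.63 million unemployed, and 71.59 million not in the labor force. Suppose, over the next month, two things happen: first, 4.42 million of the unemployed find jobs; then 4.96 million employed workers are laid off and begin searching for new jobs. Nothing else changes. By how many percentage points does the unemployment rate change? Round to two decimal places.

Initially, labor force = 156.06 + 13.63 = 169.69 million, so u = 13.63/169.69 = 8.03%.
After the first change, unemployed falls and employed rises by 4.42; labor force unchanged → E = 160.48, U = 9.21, labor force = 169.69 million.
After the second change, employed falls and unemployed rises by 4.96; labor force unchanged → E = 155.52, U = 14.17, labor force = 169.69 million.
New unemployment rate = 14.17 / 169.69 = 8.35%.
Change = 8.35% − 8.03% = +0.32 percentage points.

The unemployment rate changes by +0.32 percentage points.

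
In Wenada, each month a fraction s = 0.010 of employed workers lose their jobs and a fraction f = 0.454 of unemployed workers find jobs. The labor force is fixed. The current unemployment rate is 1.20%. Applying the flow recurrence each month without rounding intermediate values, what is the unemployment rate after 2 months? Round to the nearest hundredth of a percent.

With a fixed labor force, u_{t+1} = u_t + s·(1−u_t) − f·u_t = u_t·(1−s−f) + s.
Here 1−s−f = 0.536 and s = 0.010.
u_1 = 0.012000 × 0.536 + 0.010 = 0.016432.
u_2 = 0.016432 × 0.536 + 0.010 = 0.018808.

Unemployment rate after two months ≈ 1.88%.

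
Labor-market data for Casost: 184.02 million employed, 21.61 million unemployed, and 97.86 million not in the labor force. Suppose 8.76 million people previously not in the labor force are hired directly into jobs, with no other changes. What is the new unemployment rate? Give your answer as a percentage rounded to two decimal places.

Initially, labor force = 184.02 + 21.61 = 205.63 million, so u = 21.61/205.63 = 10.51%.
After the change, employed and labor force both rise by 8.76; unemployed unchanged → E = 192.78, U = 21.61, labor force = 214.39 million.
New unemployment rate = 21.61 / 214.39 = 10.08%.

New unemployment rate ≈ 10.08%.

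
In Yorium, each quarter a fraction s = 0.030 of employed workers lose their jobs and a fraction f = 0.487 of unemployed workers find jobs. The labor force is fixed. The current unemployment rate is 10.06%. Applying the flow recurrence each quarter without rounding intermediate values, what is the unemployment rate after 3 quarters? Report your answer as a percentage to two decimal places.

Unemployment rate after three quarters ≈ 6.28%.

With a fixed labor force, u_{t+1} = u_t + s·(1−u_t) − f·u_t = u_t·(1−s−f) + s.
Here 1−s−f = 0.483 and s = 0.030.
u_1 = 0.100600 × 0.483 + 0.030 = 0.078590.
u_2 = 0.078590 × 0.483 + 0.030 = 0.067959.
u_3 = 0.067959 × 0.483 + 0.030 = 0.062824.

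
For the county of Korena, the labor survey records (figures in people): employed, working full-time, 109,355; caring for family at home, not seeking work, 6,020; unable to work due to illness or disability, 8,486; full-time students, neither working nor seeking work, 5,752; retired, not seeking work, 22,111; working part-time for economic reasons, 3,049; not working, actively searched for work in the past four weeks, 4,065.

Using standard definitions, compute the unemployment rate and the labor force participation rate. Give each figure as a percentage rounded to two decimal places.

Unemployment rate ≈ 3.49%; labor force participation rate ≈ 73.33%.

Employed = 109,355 + 3,049 = 112,404 (anyone who worked, including part-time for economic reasons, counts as employed).
Unemployed = 4,065.
Labor force = 112,404 + 4,065 = 116,469.
Not in labor force = 6,020 + 8,486 + 5,752 + 22,111 = 42,369 (those not working and not actively searching are outside the labor force).
Civilian working-age population = 116,469 + 42,369 = 158,838.
Unemployment rate = 4,065 / 116,469 = 3.49%.
Labor force participation rate = 116,469 / 158,838 = 73.33%.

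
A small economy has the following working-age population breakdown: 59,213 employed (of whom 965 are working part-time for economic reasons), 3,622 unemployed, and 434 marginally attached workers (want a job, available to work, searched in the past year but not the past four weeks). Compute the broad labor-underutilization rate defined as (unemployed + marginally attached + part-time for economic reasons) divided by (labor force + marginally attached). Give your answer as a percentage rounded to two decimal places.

Broad underutilization rate ≈ 7.94%.

Labor force = 59,213 + 3,622 = 62,835.
Numerator = 3,622 + 434 + 965 = 5,021.
Denominator = 62,835 + 434 = 63,269.
Broad rate = 5,021 / 63,269 = 7.94%.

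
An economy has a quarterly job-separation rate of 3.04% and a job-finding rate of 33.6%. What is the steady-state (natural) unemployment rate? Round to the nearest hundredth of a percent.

At steady state the flows balance: s·E = f·U, so U/(E+U) = s/(s+f).
u* = 3.04 / (3.04 + 33.6) = 3.04 / 36.64 = 8.30%.

Steady-state unemployment rate ≈ 8.30%.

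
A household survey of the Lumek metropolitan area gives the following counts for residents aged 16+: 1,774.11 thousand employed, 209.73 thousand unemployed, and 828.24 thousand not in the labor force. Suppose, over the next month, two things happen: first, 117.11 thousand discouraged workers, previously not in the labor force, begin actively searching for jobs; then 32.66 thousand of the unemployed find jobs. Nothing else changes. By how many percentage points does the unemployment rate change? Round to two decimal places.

Initially, labor force = 1,774.11 + 209.73 = 1,983.84 thousand, so u = 209.73/1,983.84 = 10.57%.
After the first change, unemployed and labor force both rise by 117.11 → E = 1,774.11, U = 326.84, labor force = 2,100.95 thousand.
After the second change, unemployed falls and employed rises by 32.66; labor force unchanged → E = 1,806.77, U = 294.18, labor force = 2,100.95 thousand.
New unemployment rate = 294.18 / 2,100.95 = 14.00%.
Change = 14.00% − 10.57% = +3.43 percentage points.

The unemployment rate changes by +3.43 percentage points.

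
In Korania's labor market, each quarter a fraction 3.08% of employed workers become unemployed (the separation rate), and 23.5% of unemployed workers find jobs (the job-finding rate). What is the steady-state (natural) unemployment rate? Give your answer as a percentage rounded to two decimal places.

At steady state the flows balance: s·E = f·U, so U/(E+U) = s/(s+f).
u* = 3.08 / (3.08 + 23.5) = 3.08 / 26.58 = 11.59%.

Steady-state unemployment rate ≈ 11.59%.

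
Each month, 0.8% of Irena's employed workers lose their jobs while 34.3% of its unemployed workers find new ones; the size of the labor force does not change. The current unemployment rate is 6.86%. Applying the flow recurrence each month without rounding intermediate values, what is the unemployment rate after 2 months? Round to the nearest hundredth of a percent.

With a fixed labor force, u_{t+1} = u_t + s·(1−u_t) − f·u_t = u_t·(1−s−f) + s.
Here 1−s−f = 0.649 and s = 0.008.
u_1 = 0.068600 × 0.649 + 0.008 = 0.052521.
u_2 = 0.052521 × 0.649 + 0.008 = 0.042086.

Unemployment rate after two months ≈ 4.21%.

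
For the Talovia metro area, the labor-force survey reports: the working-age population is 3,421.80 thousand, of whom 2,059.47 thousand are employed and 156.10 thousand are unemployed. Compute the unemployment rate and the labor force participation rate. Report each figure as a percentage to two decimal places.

Labor force = employed + unemployed = 2,059.47 + 156.10 = 2,215.57 thousand.
Unemployment rate = 156.10 / 2,215.57 = 7.05%.
Labor force participation rate = 2,215.57 / 3,421.80 = 64.75%.

Unemployment rate ≈ 7.05%; labor force participation rate ≈ 64.75%.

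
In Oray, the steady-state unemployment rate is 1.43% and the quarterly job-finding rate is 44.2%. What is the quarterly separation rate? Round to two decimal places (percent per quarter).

From u* = s/(s+f): s = u·f/(1−u).
s = 0.0143 × 44.2 / (1 − 0.0143) = 0.6321 / 0.9857 ≈ 0.64% per quarter.

Separation rate ≈ 0.64% per quarter.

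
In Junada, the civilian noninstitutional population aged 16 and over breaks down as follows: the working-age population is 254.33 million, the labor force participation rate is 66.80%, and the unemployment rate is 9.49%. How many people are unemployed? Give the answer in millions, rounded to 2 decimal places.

Labor force = 0.6680 × 254.33 = 169.89 million.
Unemployed = 0.0949 × 169.89 ≈ 16.12 million.

About 16.12 million are unemployed.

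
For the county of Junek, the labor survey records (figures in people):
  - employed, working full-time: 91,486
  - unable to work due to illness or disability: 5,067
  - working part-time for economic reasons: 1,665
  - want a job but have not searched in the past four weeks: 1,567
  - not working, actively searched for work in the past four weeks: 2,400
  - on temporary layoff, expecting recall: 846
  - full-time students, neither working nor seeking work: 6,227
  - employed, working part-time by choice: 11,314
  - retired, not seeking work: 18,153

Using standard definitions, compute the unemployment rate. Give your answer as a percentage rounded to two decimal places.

Employed = 91,486 + 1,665 + 11,314 = 104,465 (anyone who worked, including part-time for economic reasons, counts as employed).
Unemployed = 2,400 + 846 = 3,246 (jobless and actively searching, or on temporary layoff).
Labor force = 104,465 + 3,246 = 107,711.
Unemployment rate = 3,246 / 107,711 = 3.01%.

Unemployment rate ≈ 3.01%.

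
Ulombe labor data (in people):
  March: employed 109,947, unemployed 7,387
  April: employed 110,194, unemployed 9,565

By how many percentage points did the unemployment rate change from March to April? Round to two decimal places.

March: labor force = 109,947 + 7,387 = 117,334; u = 7,387/117,334 = 6.30%.
April: labor force = 110,194 + 9,565 = 119,759; u = 9,565/119,759 = 7.99%.
Change = 7.99% − 6.30% = +1.69 pp.

The unemployment rate changed by +1.69 percentage points.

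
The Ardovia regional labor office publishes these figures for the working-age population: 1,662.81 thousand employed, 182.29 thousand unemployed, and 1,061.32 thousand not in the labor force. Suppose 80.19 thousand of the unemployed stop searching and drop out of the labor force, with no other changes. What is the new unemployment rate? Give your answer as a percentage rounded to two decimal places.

New unemployment rate ≈ 5.78%.

Initially, labor force = 1,662.81 + 182.29 = 1,845.10 thousand, so u = 182.29/1,845.10 = 9.88%.
After the change, unemployed and labor force both fall by 80.19 → E = 1,662.81, U = 102.10, labor force = 1,764.91 thousand.
New unemployment rate = 102.10 / 1,764.91 = 5.78%.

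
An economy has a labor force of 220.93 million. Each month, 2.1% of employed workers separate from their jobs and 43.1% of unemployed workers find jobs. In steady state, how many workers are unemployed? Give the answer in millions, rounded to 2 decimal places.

About 10.26 million are unemployed in steady state.

Steady-state unemployment rate u* = s/(s+f) = 2.1/(2.1+43.1) = 0.046460.
Unemployed = u* × labor force = 0.046460 × 220.93 ≈ 10.26 million.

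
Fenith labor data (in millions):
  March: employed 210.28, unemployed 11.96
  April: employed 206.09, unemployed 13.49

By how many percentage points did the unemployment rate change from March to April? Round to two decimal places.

March: labor force = 210.28 + 11.96 = 222.24; u = 11.96/222.24 = 5.38%.
April: labor force = 206.09 + 13.49 = 219.58; u = 13.49/219.58 = 6.14%.
Change = 6.14% − 5.38% = +0.76 pp.

The unemployment rate changed by +0.76 percentage points.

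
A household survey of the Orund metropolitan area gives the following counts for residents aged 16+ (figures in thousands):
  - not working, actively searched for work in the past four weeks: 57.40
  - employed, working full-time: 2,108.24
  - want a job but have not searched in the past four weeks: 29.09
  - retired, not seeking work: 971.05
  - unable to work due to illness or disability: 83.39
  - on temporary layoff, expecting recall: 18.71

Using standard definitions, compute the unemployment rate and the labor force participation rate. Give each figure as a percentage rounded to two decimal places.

Employed = 2,108.24 thousand.
Unemployed = 57.40 + 18.71 = 76.11 thousand (jobless and actively searching, or on temporary layoff).
Labor force = 2,108.24 + 76.11 = 2,184.35 thousand.
Not in labor force = 29.09 + 971.05 + 83.39 = 1,083.53 thousand (those not working and not actively searching are outside the labor force — including those who want a job but have given up searching).
Civilian working-age population = 2,184.35 + 1,083.53 = 3,267.88 thousand.
Unemployment rate = 76.11 / 2,184.35 = 3.48%.
Labor force participation rate = 2,184.35 / 3,267.88 = 66.84%.

Unemployment rate ≈ 3.48%; labor force participation rate ≈ 66.84%.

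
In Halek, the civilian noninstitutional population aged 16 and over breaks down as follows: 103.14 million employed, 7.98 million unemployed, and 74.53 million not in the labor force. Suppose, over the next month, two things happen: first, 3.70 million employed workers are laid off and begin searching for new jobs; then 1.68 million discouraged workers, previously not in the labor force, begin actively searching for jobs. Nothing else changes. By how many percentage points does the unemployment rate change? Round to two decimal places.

The unemployment rate changes by +4.66 percentage points.

Initially, labor force = 103.14 + 7.98 = 111.12 million, so u = 7.98/111.12 = 7.18%.
After the first change, employed falls and unemployed rises by 3.70; labor force unchanged → E = 99.44, U = 11.68, labor force = 111.12 million.
After the second change, unemployed and labor force both rise by 1.68 → E = 99.44, U = 13.36, labor force = 112.80 million.
New unemployment rate = 13.36 / 112.80 = 11.84%.
Change = 11.84% − 7.18% = +4.66 percentage points.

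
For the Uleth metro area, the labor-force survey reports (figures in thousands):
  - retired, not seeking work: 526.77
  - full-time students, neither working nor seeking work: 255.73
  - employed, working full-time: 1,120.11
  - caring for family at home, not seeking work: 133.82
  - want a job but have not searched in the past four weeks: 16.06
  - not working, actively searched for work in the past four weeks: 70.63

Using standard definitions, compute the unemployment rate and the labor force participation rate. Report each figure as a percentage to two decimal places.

Employed = 1,120.11 thousand.
Unemployed = 70.63 thousand.
Labor force = 1,120.11 + 70.63 = 1,190.74 thousand.
Not in labor force = 526.77 + 255.73 + 133.82 + 16.06 = 932.38 thousand (those not working and not actively searching are outside the labor force — including those who want a job but have given up searching).
Civilian working-age population = 1,190.74 + 932.38 = 2,123.12 thousand.
Unemployment rate = 70.63 / 1,190.74 = 5.93%.
Labor force participation rate = 1,190.74 / 2,123.12 = 56.08%.

Unemployment rate ≈ 5.93%; labor force participation rate ≈ 56.08%.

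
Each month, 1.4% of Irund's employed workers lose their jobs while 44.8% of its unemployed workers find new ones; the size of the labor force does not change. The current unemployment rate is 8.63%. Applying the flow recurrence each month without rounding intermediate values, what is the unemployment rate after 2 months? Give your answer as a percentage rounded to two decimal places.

With a fixed labor force, u_{t+1} = u_t + s·(1−u_t) − f·u_t = u_t·(1−s−f) + s.
Here 1−s−f = 0.538 and s = 0.014.
u_1 = 0.086300 × 0.538 + 0.014 = 0.060429.
u_2 = 0.060429 × 0.538 + 0.014 = 0.046511.

Unemployment rate after two months ≈ 4.65%.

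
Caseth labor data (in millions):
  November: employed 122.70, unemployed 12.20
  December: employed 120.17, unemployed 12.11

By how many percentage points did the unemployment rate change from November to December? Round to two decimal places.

The unemployment rate changed by +0.11 percentage points.

November: labor force = 122.70 + 12.20 = 134.90; u = 12.20/134.90 = 9.04%.
December: labor force = 120.17 + 12.11 = 132.28; u = 12.11/132.28 = 9.15%.
Change = 9.15% − 9.04% = +0.11 pp.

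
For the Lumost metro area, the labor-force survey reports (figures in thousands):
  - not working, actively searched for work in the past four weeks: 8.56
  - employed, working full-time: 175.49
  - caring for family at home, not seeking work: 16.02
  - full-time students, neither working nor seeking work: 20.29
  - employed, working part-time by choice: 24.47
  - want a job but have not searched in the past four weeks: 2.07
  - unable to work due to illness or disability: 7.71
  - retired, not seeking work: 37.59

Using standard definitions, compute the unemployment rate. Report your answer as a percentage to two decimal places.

Employed = 175.49 + 24.47 = 199.96 thousand.
Unemployed = 8.56 thousand.
Labor force = 199.96 + 8.56 = 208.52 thousand.
Unemployment rate = 8.56 / 208.52 = 4.11%.

Unemployment rate ≈ 4.11%.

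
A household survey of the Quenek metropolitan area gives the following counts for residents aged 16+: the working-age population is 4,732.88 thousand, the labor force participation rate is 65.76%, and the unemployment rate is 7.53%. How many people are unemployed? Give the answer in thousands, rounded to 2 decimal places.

Labor force = 0.6576 × 4,732.88 = 3,112.34 thousand.
Unemployed = 0.0753 × 3,112.34 ≈ 234.36 thousand.

About 234.36 thousand are unemployed.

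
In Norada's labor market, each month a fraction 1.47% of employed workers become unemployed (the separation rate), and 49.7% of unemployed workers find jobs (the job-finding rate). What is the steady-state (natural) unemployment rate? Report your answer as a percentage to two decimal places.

At steady state the flows balance: s·E = f·U, so U/(E+U) = s/(s+f).
u* = 1.47 / (1.47 + 49.7) = 1.47 / 51.17 = 2.87%.

Steady-state unemployment rate ≈ 2.87%.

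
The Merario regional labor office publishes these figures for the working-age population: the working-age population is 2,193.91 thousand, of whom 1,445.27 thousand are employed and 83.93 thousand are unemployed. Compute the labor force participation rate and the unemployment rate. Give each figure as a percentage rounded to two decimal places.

Labor force = employed + unemployed = 1,445.27 + 83.93 = 1,529.20 thousand.
Unemployment rate = 83.93 / 1,529.20 = 5.49%.
Labor force participation rate = 1,529.20 / 2,193.91 = 69.70%.

Labor force participation rate ≈ 69.70%; unemployment rate ≈ 5.49%.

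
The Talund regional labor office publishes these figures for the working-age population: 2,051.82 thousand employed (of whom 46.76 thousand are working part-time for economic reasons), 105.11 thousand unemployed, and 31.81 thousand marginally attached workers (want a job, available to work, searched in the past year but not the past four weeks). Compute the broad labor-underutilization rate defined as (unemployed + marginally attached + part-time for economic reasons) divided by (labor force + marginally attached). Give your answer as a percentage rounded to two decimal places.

Labor force = 2,051.82 + 105.11 = 2,156.93 thousand.
Numerator = 105.11 + 31.81 + 46.76 = 183.68 thousand.
Denominator = 2,156.93 + 31.81 = 2,188.74 thousand.
Broad rate = 183.68 / 2,188.74 = 8.39%.

Broad underutilization rate ≈ 8.39%.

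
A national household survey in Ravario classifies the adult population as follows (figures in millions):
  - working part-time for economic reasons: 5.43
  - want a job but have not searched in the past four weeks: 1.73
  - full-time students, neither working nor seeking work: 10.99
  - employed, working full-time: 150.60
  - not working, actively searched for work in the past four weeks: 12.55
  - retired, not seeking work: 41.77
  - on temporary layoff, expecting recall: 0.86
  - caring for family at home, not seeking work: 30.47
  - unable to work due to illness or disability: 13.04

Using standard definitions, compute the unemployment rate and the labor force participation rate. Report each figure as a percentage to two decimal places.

Unemployment rate ≈ 7.91%; labor force participation rate ≈ 63.36%.

Employed = 5.43 + 150.60 = 156.03 million (anyone who worked, including part-time for economic reasons, counts as employed).
Unemployed = 12.55 + 0.86 = 13.41 million (jobless and actively searching, or on temporary layoff).
Labor force = 156.03 + 13.41 = 169.44 million.
Not in labor force = 1.73 + 10.99 + 41.77 + 30.47 + 13.04 = 98.00 million (those not working and not actively searching are outside the labor force — including those who want a job but have given up searching).
Civilian working-age population = 169.44 + 98.00 = 267.44 million.
Unemployment rate = 13.41 / 169.44 = 7.91%.
Labor force participation rate = 169.44 / 267.44 = 63.36%.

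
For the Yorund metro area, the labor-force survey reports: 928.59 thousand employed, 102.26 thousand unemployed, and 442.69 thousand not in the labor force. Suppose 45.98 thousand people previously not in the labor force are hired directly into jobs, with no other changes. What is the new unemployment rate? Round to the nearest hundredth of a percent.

Initially, labor force = 928.59 + 102.26 = 1,030.85 thousand, so u = 102.26/1,030.85 = 9.92%.
After the change, employed and labor force both rise by 45.98; unemployed unchanged → E = 974.57, U = 102.26, labor force = 1,076.83 thousand.
New unemployment rate = 102.26 / 1,076.83 = 9.50%.

New unemployment rate ≈ 9.50%.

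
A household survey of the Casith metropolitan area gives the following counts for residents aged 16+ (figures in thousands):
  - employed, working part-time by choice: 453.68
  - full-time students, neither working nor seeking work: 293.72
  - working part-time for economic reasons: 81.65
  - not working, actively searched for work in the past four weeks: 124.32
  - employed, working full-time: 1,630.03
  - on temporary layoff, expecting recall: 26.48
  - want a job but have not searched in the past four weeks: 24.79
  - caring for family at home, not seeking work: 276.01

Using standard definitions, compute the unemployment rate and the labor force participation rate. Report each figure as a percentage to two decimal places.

Employed = 453.68 + 81.65 + 1,630.03 = 2,165.36 thousand (anyone who worked, including part-time for economic reasons, counts as employed).
Unemployed = 124.32 + 26.48 = 150.80 thousand (jobless and actively searching, or on temporary layoff).
Labor force = 2,165.36 + 150.80 = 2,316.16 thousand.
Not in labor force = 293.72 + 24.79 + 276.01 = 594.52 thousand (those not working and not actively searching are outside the labor force — including those who want a job but have given up searching).
Civilian working-age population = 2,316.16 + 594.52 = 2,910.68 thousand.
Unemployment rate = 150.80 / 2,316.16 = 6.51%.
Labor force participation rate = 2,316.16 / 2,910.68 = 79.57%.

Unemployment rate ≈ 6.51%; labor force participation rate ≈ 79.57%.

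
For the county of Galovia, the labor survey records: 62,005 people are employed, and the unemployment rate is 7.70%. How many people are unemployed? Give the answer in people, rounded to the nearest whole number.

About 5,173 are unemployed.

Let U be the number unemployed. The labor force is E + U, and U/(E+U) = 0.0770.
So U = 0.0770 × 62,005 / (1 − 0.0770) = 4774.39 / 0.9230 ≈ 5,173.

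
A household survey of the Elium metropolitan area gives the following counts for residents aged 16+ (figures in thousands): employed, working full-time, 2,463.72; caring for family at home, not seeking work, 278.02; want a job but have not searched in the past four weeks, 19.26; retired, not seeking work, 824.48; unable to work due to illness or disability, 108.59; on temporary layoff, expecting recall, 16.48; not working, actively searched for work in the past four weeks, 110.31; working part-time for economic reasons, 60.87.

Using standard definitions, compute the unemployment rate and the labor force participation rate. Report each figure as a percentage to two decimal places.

Unemployment rate ≈ 4.78%; labor force participation rate ≈ 68.30%.

Employed = 2,463.72 + 60.87 = 2,524.59 thousand (anyone who worked, including part-time for economic reasons, counts as employed).
Unemployed = 16.48 + 110.31 = 126.79 thousand (jobless and actively searching, or on temporary layoff).
Labor force = 2,524.59 + 126.79 = 2,651.38 thousand.
Not in labor force = 278.02 + 19.26 + 824.48 + 108.59 = 1,230.35 thousand (those not working and not actively searching are outside the labor force — including those who want a job but have given up searching).
Civilian working-age population = 2,651.38 + 1,230.35 = 3,881.73 thousand.
Unemployment rate = 126.79 / 2,651.38 = 4.78%.
Labor force participation rate = 2,651.38 / 3,881.73 = 68.30%.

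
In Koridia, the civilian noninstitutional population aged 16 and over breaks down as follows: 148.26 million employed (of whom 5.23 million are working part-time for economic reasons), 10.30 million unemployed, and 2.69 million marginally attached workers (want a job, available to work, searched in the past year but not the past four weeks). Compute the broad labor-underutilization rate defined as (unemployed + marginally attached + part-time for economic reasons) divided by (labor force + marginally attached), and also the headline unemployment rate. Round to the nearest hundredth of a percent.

Broad underutilization rate ≈ 11.30%; headline unemployment rate ≈ 6.50%.

Labor force = 148.26 + 10.30 = 158.56 million.
Numerator = 10.30 + 2.69 + 5.23 = 18.22 million.
Denominator = 158.56 + 2.69 = 161.25 million.
Broad rate = 18.22 / 161.25 = 11.30%.
Headline unemployment rate = 10.30 / 158.56 = 6.50%.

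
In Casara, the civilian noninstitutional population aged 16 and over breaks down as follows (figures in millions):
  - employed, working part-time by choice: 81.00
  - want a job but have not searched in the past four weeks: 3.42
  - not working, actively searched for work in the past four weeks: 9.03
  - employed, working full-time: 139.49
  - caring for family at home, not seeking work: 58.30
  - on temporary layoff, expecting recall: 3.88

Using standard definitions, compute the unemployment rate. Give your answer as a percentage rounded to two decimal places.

Employed = 81.00 + 139.49 = 220.49 million.
Unemployed = 9.03 + 3.88 = 12.91 million (jobless and actively searching, or on temporary layoff).
Labor force = 220.49 + 12.91 = 233.40 million.
Unemployment rate = 12.91 / 233.40 = 5.53%.

Unemployment rate ≈ 5.53%.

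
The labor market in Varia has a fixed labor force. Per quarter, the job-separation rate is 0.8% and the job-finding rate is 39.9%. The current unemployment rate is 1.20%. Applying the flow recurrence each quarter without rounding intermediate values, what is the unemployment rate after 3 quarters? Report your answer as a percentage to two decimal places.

With a fixed labor force, u_{t+1} = u_t + s·(1−u_t) − f·u_t = u_t·(1−s−f) + s.
Here 1−s−f = 0.593 and s = 0.008.
u_1 = 0.012000 × 0.593 + 0.008 = 0.015116.
u_2 = 0.015116 × 0.593 + 0.008 = 0.016964.
u_3 = 0.016964 × 0.593 + 0.008 = 0.018060.

Unemployment rate after three quarters ≈ 1.81%.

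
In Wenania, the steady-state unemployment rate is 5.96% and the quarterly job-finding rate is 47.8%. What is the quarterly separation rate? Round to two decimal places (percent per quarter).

From u* = s/(s+f): s = u·f/(1−u).
s = 0.0596 × 47.8 / (1 − 0.0596) = 2.8489 / 0.9404 ≈ 3.03% per quarter.

Separation rate ≈ 3.03% per quarter.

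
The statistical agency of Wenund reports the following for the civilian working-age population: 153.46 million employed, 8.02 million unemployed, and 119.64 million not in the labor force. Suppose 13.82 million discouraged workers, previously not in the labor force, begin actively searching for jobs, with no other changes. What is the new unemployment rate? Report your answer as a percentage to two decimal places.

New unemployment rate ≈ 12.46%.

Initially, labor force = 153.46 + 8.02 = 161.48 million, so u = 8.02/161.48 = 4.97%.
After the change, unemployed and labor force both rise by 13.82 → E = 153.46, U = 21.84, labor force = 175.30 million.
New unemployment rate = 21.84 / 175.30 = 12.46%.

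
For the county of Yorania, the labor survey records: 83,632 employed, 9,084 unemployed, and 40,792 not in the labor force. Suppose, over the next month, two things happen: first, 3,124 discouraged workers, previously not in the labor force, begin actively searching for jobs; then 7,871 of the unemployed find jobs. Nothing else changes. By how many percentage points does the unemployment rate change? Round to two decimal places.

The unemployment rate changes by −5.27 percentage points.

Initially, labor force = 83,632 + 9,084 = 92,716, so u = 9,084/92,716 = 9.80%.
After the first change, unemployed and labor force both rise by 3,124 → E = 83,632, U = 12,208, labor force = 95,840.
After the second change, unemployed falls and employed rises by 7,871; labor force unchanged → E = 91,503, U = 4,337, labor force = 95,840.
New unemployment rate = 4,337 / 95,840 = 4.53%.
Change = 4.53% − 9.80% = −5.27 percentage points.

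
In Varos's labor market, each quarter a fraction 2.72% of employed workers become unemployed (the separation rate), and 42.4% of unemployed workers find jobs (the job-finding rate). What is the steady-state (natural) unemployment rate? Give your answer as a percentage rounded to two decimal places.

Steady-state unemployment rate ≈ 6.03%.

At steady state the flows balance: s·E = f·U, so U/(E+U) = s/(s+f).
u* = 2.72 / (2.72 + 42.4) = 2.72 / 45.12 = 6.03%.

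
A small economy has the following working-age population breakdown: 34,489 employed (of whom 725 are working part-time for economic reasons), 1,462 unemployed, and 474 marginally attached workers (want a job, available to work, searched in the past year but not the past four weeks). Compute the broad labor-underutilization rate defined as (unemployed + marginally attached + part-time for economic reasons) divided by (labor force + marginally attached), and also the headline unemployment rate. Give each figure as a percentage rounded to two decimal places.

Broad underutilization rate ≈ 7.31%; headline unemployment rate ≈ 4.07%.

Labor force = 34,489 + 1,462 = 35,951.
Numerator = 1,462 + 474 + 725 = 2,661.
Denominator = 35,951 + 474 = 36,425.
Broad rate = 2,661 / 36,425 = 7.31%.
Headline unemployment rate = 1,462 / 35,951 = 4.07%.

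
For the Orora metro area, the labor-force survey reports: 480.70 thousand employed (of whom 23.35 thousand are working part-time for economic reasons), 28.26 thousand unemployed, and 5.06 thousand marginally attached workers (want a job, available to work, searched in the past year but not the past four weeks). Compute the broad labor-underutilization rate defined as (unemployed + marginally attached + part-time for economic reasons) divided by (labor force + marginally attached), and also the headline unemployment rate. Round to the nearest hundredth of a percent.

Broad underutilization rate ≈ 11.02%; headline unemployment rate ≈ 5.55%.

Labor force = 480.70 + 28.26 = 508.96 thousand.
Numerator = 28.26 + 5.06 + 23.35 = 56.67 thousand.
Denominator = 508.96 + 5.06 = 514.02 thousand.
Broad rate = 56.67 / 514.02 = 11.02%.
Headline unemployment rate = 28.26 / 508.96 = 5.55%.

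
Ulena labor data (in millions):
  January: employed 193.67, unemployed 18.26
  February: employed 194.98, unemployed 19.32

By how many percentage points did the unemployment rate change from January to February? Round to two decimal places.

The unemployment rate changed by +0.40 percentage points.

January: labor force = 193.67 + 18.26 = 211.93; u = 18.26/211.93 = 8.62%.
February: labor force = 194.98 + 19.32 = 214.30; u = 19.32/214.30 = 9.02%.
Change = 9.02% − 8.62% = +0.40 pp.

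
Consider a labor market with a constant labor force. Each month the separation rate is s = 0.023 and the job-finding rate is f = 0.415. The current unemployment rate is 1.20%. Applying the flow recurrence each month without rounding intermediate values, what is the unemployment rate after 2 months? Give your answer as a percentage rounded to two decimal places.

With a fixed labor force, u_{t+1} = u_t + s·(1−u_t) − f·u_t = u_t·(1−s−f) + s.
Here 1−s−f = 0.562 and s = 0.023.
u_1 = 0.012000 × 0.562 + 0.023 = 0.029744.
u_2 = 0.029744 × 0.562 + 0.023 = 0.039716.

Unemployment rate after two months ≈ 3.97%.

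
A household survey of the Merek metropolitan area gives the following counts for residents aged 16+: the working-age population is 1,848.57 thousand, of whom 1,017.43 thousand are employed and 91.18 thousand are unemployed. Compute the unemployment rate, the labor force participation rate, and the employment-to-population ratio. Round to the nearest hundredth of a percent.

Labor force = employed + unemployed = 1,017.43 + 91.18 = 1,108.61 thousand.
Unemployment rate = 91.18 / 1,108.61 = 8.22%.
Labor force participation rate = 1,108.61 / 1,848.57 = 59.97%.
Employment-population ratio = 1,017.43 / 1,848.57 = 55.04%.

Unemployment rate ≈ 8.22%; labor force participation rate ≈ 59.97%; employment-population ratio ≈ 55.04%.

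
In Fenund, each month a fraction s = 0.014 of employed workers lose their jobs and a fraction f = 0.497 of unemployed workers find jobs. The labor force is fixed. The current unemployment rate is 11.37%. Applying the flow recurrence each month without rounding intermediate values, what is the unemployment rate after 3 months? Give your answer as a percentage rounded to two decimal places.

With a fixed labor force, u_{t+1} = u_t + s·(1−u_t) − f·u_t = u_t·(1−s−f) + s.
Here 1−s−f = 0.489 and s = 0.014.
u_1 = 0.113700 × 0.489 + 0.014 = 0.069599.
u_2 = 0.069599 × 0.489 + 0.014 = 0.048034.
u_3 = 0.048034 × 0.489 + 0.014 = 0.037489.

Unemployment rate after three months ≈ 3.75%.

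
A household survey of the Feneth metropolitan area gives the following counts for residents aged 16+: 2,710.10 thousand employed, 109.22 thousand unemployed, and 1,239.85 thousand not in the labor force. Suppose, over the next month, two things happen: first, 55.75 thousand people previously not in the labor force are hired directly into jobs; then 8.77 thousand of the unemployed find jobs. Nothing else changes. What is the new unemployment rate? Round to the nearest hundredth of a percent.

Initially, labor force = 2,710.10 + 109.22 = 2,819.32 thousand, so u = 109.22/2,819.32 = 3.87%.
After the first change, employed and labor force both rise by 55.75; unemployed unchanged → E = 2,765.85, U = 109.22, labor force = 2,875.07 thousand.
After the second change, unemployed falls and employed rises by 8.77; labor force unchanged → E = 2,774.62, U = 100.45, labor force = 2,875.07 thousand.
New unemployment rate = 100.45 / 2,875.07 = 3.49%.

New unemployment rate ≈ 3.49%.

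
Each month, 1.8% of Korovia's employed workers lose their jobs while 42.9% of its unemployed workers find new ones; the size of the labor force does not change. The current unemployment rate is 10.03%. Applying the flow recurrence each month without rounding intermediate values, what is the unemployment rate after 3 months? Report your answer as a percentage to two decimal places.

Unemployment rate after three months ≈ 5.04%.

With a fixed labor force, u_{t+1} = u_t + s·(1−u_t) − f·u_t = u_t·(1−s−f) + s.
Here 1−s−f = 0.553 and s = 0.018.
u_1 = 0.100300 × 0.553 + 0.018 = 0.073466.
u_2 = 0.073466 × 0.553 + 0.018 = 0.058627.
u_3 = 0.058627 × 0.553 + 0.018 = 0.050421.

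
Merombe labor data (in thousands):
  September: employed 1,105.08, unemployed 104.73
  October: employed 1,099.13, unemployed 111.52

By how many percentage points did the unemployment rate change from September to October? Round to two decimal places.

The unemployment rate changed by +0.55 percentage points.

September: labor force = 1,105.08 + 104.73 = 1,209.81; u = 104.73/1,209.81 = 8.66%.
October: labor force = 1,099.13 + 111.52 = 1,210.65; u = 111.52/1,210.65 = 9.21%.
Change = 9.21% − 8.66% = +0.55 pp.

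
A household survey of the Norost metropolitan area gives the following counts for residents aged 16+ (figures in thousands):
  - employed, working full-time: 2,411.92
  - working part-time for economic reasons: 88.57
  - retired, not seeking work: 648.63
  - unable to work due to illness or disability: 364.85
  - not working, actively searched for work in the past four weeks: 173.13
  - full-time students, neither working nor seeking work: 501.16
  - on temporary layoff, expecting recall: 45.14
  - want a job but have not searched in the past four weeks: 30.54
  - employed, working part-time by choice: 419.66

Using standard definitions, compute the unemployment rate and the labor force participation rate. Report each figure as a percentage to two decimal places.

Employed = 2,411.92 + 88.57 + 419.66 = 2,920.15 thousand (anyone who worked, including part-time for economic reasons, counts as employed).
Unemployed = 173.13 + 45.14 = 218.27 thousand (jobless and actively searching, or on temporary layoff).
Labor force = 2,920.15 + 218.27 = 3,138.42 thousand.
Not in labor force = 648.63 + 364.85 + 501.16 + 30.54 = 1,545.18 thousand (those not working and not actively searching are outside the labor force — including those who want a job but have given up searching).
Civilian working-age population = 3,138.42 + 1,545.18 = 4,683.60 thousand.
Unemployment rate = 218.27 / 3,138.42 = 6.95%.
Labor force participation rate = 3,138.42 / 4,683.60 = 67.01%.

Unemployment rate ≈ 6.95%; labor force participation rate ≈ 67.01%.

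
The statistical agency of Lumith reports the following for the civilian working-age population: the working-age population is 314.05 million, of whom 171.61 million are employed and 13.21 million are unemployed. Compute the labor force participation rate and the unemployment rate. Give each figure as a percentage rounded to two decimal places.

Labor force = employed + unemployed = 171.61 + 13.21 = 184.82 million.
Unemployment rate = 13.21 / 184.82 = 7.15%.
Labor force participation rate = 184.82 / 314.05 = 58.85%.

Labor force participation rate ≈ 58.85%; unemployment rate ≈ 7.15%.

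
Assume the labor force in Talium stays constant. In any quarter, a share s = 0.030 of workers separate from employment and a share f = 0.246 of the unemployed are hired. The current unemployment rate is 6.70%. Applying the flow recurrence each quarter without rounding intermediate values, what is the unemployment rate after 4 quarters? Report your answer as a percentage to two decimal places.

Unemployment rate after four quarters ≈ 9.72%.

With a fixed labor force, u_{t+1} = u_t + s·(1−u_t) − f·u_t = u_t·(1−s−f) + s.
Here 1−s−f = 0.724 and s = 0.030.
u_1 = 0.067000 × 0.724 + 0.030 = 0.078508.
u_2 = 0.078508 × 0.724 + 0.030 = 0.086840.
u_3 = 0.086840 × 0.724 + 0.030 = 0.092872.
u_4 = 0.092872 × 0.724 + 0.030 = 0.097239.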